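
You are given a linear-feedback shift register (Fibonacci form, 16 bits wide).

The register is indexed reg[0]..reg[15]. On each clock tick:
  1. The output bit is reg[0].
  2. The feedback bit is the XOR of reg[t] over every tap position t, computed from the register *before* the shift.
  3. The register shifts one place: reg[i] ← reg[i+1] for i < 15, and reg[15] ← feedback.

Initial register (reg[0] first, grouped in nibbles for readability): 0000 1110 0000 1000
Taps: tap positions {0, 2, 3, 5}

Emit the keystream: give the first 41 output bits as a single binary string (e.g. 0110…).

k : reg_k → out_k, fb_k
0: 0000111000001000 → 0, fb=1
1: 0001110000010001 → 0, fb=0
2: 0011100000100010 → 0, fb=0
3: 0111000001000100 → 0, fb=0
4: 1110000010001000 → 1, fb=0
5: 1100000100010000 → 1, fb=1
6: 1000001000100001 → 1, fb=1
7: 0000010001000011 → 0, fb=1
8: 0000100010000111 → 0, fb=0
9: 0001000100001110 → 0, fb=1
10: 0010001000011101 → 0, fb=1
11: 0100010000111011 → 0, fb=1
12: 1000100001110111 → 1, fb=1
13: 0001000011101111 → 0, fb=1
14: 0010000111011111 → 0, fb=1
15: 0100001110111111 → 0, fb=0
16: 1000011101111110 → 1, fb=0
17: 0000111011111100 → 0, fb=1
18: 0001110111111001 → 0, fb=0
19: 0011101111110010 → 0, fb=0
20: 0111011111100100 → 0, fb=1
21: 1110111111001001 → 1, fb=1
22: 1101111110010011 → 1, fb=1
23: 1011111100100111 → 1, fb=0
24: 0111111001001110 → 0, fb=1
25: 1111110010011101 → 1, fb=0
26: 1111100100111010 → 1, fb=1
27: 1111001001110101 → 1, fb=1
28: 1110010011101011 → 1, fb=1
29: 1100100111010111 → 1, fb=1
30: 1001001110101111 → 1, fb=0
31: 0010011101011110 → 0, fb=0
32: 0100111010111100 → 0, fb=1
33: 1001110101111001 → 1, fb=1
34: 0011101011110011 → 0, fb=0
35: 0111010111100110 → 0, fb=1
36: 1110101111001101 → 1, fb=0
37: 1101011110011010 → 1, fb=1
38: 1010111100110101 → 1, fb=1
39: 0101111001101011 → 0, fb=0
40: 1011110011010110 → 1, fb=0

00001110000010001000011101111110010011101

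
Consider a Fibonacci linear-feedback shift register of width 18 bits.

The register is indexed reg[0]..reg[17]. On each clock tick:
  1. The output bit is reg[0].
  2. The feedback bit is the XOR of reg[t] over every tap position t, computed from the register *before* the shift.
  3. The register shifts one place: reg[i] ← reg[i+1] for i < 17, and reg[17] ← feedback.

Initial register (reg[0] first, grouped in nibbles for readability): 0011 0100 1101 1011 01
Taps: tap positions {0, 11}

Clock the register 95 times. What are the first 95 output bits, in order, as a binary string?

00110100110110110111101111000001010111000100100011000110100111110000111110111000101100101000101

k : reg_k → out_k, fb_k
0: 001101001101101101 → 0, fb=1
1: 011010011011011011 → 0, fb=1
2: 110100110110110111 → 1, fb=1
3: 101001101101101111 → 1, fb=0
4: 010011011011011110 → 0, fb=1
5: 100110110110111101 → 1, fb=1
6: 001101101101111011 → 0, fb=1
7: 011011011011110111 → 0, fb=1
8: 110110110111101111 → 1, fb=0
9: 101101101111011110 → 1, fb=0
10: 011011011110111100 → 0, fb=0
11: 110110111101111000 → 1, fb=0
12: 101101111011110000 → 1, fb=0
13: 011011110111100000 → 0, fb=1
14: 110111101111000001 → 1, fb=0
15: 101111011110000010 → 1, fb=1
16: 011110111100000101 → 0, fb=0
17: 111101111000001010 → 1, fb=1
18: 111011110000010101 → 1, fb=1
19: 110111100000101011 → 1, fb=1
20: 101111000001010111 → 1, fb=0
21: 011110000010101110 → 0, fb=0
22: 111100000101011100 → 1, fb=0
23: 111000001010111000 → 1, fb=1
24: 110000010101110001 → 1, fb=0
25: 100000101011100010 → 1, fb=0
26: 000001010111000100 → 0, fb=1
27: 000010101110001001 → 0, fb=0
28: 000101011100010010 → 0, fb=0
29: 001010111000100100 → 0, fb=0
30: 010101110001001000 → 0, fb=1
31: 101011100010010001 → 1, fb=1
32: 010111000100100011 → 0, fb=0
33: 101110001001000110 → 1, fb=0
34: 011100010010001100 → 0, fb=0
35: 111000100100011000 → 1, fb=1
36: 110001001000110001 → 1, fb=1
37: 100010010001100011 → 1, fb=0
38: 000100100011000110 → 0, fb=1
39: 001001000110001101 → 0, fb=0
40: 010010001100011010 → 0, fb=0
41: 100100011000110100 → 1, fb=1
42: 001000110001101001 → 0, fb=1
43: 010001100011010011 → 0, fb=1
44: 100011000110100111 → 1, fb=1
45: 000110001101001111 → 0, fb=1
46: 001100011010011111 → 0, fb=0
47: 011000110100111110 → 0, fb=0
48: 110001101001111100 → 1, fb=0
49: 100011010011111000 → 1, fb=0
50: 000110100111110000 → 0, fb=1
51: 001101001111100001 → 0, fb=1
52: 011010011111000011 → 0, fb=1
53: 110100111110000111 → 1, fb=1
54: 101001111100001111 → 1, fb=1
55: 010011111000011111 → 0, fb=0
56: 100111110000111110 → 1, fb=1
57: 001111100001111101 → 0, fb=1
58: 011111000011111011 → 0, fb=1
59: 111110000111110111 → 1, fb=0
60: 111100001111101110 → 1, fb=0
61: 111000011111011100 → 1, fb=0
62: 110000111110111000 → 1, fb=1
63: 100001111101110001 → 1, fb=0
64: 000011111011100010 → 0, fb=1
65: 000111110111000101 → 0, fb=1
66: 001111101110001011 → 0, fb=0
67: 011111011100010110 → 0, fb=0
68: 111110111000101100 → 1, fb=1
69: 111101110001011001 → 1, fb=0
70: 111011100010110010 → 1, fb=1
71: 110111000101100101 → 1, fb=0
72: 101110001011001010 → 1, fb=0
73: 011100010110010100 → 0, fb=0
74: 111000101100101000 → 1, fb=1
75: 110001011001010001 → 1, fb=0
76: 100010110010100010 → 1, fb=1
77: 000101100101000101 → 0, fb=1
78: 001011001010001011 → 0, fb=0
79: 010110010100010110 → 0, fb=0
80: 101100101000101100 → 1, fb=1
81: 011001010001011001 → 0, fb=1
82: 110010100010110011 → 1, fb=1
83: 100101000101100111 → 1, fb=0
84: 001010001011001110 → 0, fb=1
85: 010100010110011101 → 0, fb=0
86: 101000101100111010 → 1, fb=1
87: 010001011001110101 → 0, fb=1
88: 100010110011101011 → 1, fb=0
89: 000101100111010110 → 0, fb=1
90: 001011001110101101 → 0, fb=0
91: 010110011101011010 → 0, fb=1
92: 101100111010110101 → 1, fb=1
93: 011001110101101011 → 0, fb=1
94: 110011101011010111 → 1, fb=0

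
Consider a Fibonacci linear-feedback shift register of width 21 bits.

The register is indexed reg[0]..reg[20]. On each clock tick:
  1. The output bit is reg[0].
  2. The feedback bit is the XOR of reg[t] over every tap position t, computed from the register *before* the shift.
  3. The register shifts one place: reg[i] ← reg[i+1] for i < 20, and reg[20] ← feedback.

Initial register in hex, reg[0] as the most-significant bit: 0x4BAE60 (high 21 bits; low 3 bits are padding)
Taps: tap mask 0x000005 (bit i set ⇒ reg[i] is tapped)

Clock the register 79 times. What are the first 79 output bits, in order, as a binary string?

tick  register→output (feedback)
  0  010010111010111001100→0 (0)
  1  100101110101110011000→1 (1)
  2  001011101011100110001→0 (1)
  3  010111010111001100011→0 (0)
  4  101110101110011000110→1 (0)
  5  011101011100110001100→0 (1)
  6  111010111001100011001→1 (0)
  7  110101110011000110010→1 (1)
  8  101011100110001100101→1 (0)
  9  010111001100011001010→0 (0)
 10  101110011000110010100→1 (0)
 11  011100110001100101000→0 (1)
 12  111001100011001010001→1 (0)
 13  110011000110010100010→1 (1)
 14  100110001100101000101→1 (1)
 15  001100011001010001011→0 (1)
 16  011000110010100010111→0 (1)
 17  110001100101000101111→1 (1)
 18  100011001010001011111→1 (1)
 19  000110010100010111111→0 (0)
 20  001100101000101111110→0 (1)
 21  011001010001011111101→0 (1)
 22  110010100010111111011→1 (1)
 23  100101000101111110111→1 (1)
 24  001010001011111101111→0 (1)
 25  010100010111111011111→0 (0)
 26  101000101111110111110→1 (0)
 27  010001011111101111100→0 (0)
 28  100010111111011111000→1 (1)
 29  000101111110111110001→0 (0)
 30  001011111101111100010→0 (1)
 31  010111111011111000101→0 (0)
 32  101111110111110001010→1 (0)
 33  011111101111100010100→0 (1)
 34  111111011111000101001→1 (0)
 35  111110111110001010010→1 (0)
 36  111101111100010100100→1 (0)
 37  111011111000101001000→1 (0)
 38  110111110001010010000→1 (1)
 39  101111100010100100001→1 (0)
 40  011111000101001000010→0 (1)
 41  111110001010010000101→1 (0)
 42  111100010100100001010→1 (0)
 43  111000101001000010100→1 (0)
 44  110001010010000101000→1 (1)
 45  100010100100001010001→1 (1)
 46  000101001000010100011→0 (0)
 47  001010010000101000110→0 (1)
 48  010100100001010001101→0 (0)
 49  101001000010100011010→1 (0)
 50  010010000101000110100→0 (0)
 51  100100001010001101000→1 (1)
 52  001000010100011010001→0 (1)
 53  010000101000110100011→0 (0)
 54  100001010001101000110→1 (1)
 55  000010100011010001101→0 (0)
 56  000101000110100011010→0 (0)
 57  001010001101000110100→0 (1)
 58  010100011010001101001→0 (0)
 59  101000110100011010010→1 (0)
 60  010001101000110100100→0 (0)
 61  100011010001101001000→1 (1)
 62  000110100011010010001→0 (0)
 63  001101000110100100010→0 (1)
 64  011010001101001000101→0 (1)
 65  110100011010010001011→1 (1)
 66  101000110100100010111→1 (0)
 67  010001101001000101110→0 (0)
 68  100011010010001011100→1 (1)
 69  000110100100010111001→0 (0)
 70  001101001000101110010→0 (1)
 71  011010010001011100101→0 (1)
 72  110100100010111001011→1 (1)
 73  101001000101110010111→1 (0)
 74  010010001011100101110→0 (0)
 75  100100010111001011100→1 (1)
 76  001000101110010111001→0 (1)
 77  010001011100101110011→0 (0)
 78  100010111001011100110→1 (1)

0100101110101110011000110010100010111111011111000101001000010100011010001101001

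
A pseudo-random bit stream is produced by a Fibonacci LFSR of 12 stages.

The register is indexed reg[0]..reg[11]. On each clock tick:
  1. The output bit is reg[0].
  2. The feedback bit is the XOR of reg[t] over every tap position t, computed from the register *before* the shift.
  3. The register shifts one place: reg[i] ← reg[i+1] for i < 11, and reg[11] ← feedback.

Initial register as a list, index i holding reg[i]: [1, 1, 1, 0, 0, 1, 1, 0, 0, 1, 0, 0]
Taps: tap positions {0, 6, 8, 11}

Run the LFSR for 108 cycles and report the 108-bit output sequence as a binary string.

tick  register→output (feedback)
  0  111001100100→1 (0)
  1  110011001000→1 (0)
  2  100110010000→1 (1)
  3  001100100001→0 (0)
  4  011001000010→0 (0)
  5  110010000100→1 (1)
  6  100100001001→1 (1)
  7  001000010011→0 (1)
  8  010000100111→0 (0)
  9  100001001110→1 (0)
 10  000010011100→0 (1)
 11  000100111001→0 (1)
 12  001001110011→0 (0)
 13  010011100110→0 (1)
 14  100111001101→1 (1)
 15  001110011011→0 (0)
 16  011100110110→0 (1)
 17  111001101101→1 (0)
 18  110011011010→1 (0)
 19  100110110100→1 (0)
 20  001101101000→0 (0)
 21  011011010000→0 (0)
 22  110110100000→1 (0)
 23  101101000000→1 (1)
 24  011010000001→0 (1)
 25  110100000011→1 (0)
 26  101000000110→1 (1)
 27  010000001101→0 (0)
 28  100000011010→1 (0)
 29  000000110100→0 (1)
 30  000001101001→0 (1)
 31  000011010011→0 (1)
 32  000110100111→0 (0)
 33  001101001110→0 (1)
 34  011010011101→0 (0)
 35  110100111010→1 (1)
 36  101001110101→1 (1)
 37  010011101011→0 (1)
 38  100111010111→1 (0)
 39  001110101110→0 (0)
 40  011101011100→0 (1)
 41  111010111001→1 (0)
 42  110101110010→1 (0)
 43  101011100100→1 (0)
 44  010111001000→0 (1)
 45  101110010001→1 (0)
 46  011100100010→0 (1)
 47  111001000101→1 (0)
 48  110010001010→1 (0)
 49  100100010100→1 (1)
 50  001000101001→0 (1)
 51  010001010011→0 (1)
 52  100010100111→1 (1)
 53  000101001111→0 (0)
 54  001010011110→0 (1)
 55  010100111101→0 (1)
 56  101001111011→1 (0)
 57  010011110110→0 (1)
 58  100111101101→1 (0)
 59  001111011010→0 (1)
 60  011110110101→0 (0)
 61  111101101010→1 (1)
 62  111011010101→1 (0)
 63  110110101010→1 (1)
 64  101101010101→1 (0)
 65  011010101010→0 (0)
 66  110101010100→1 (1)
 67  101010101001→1 (0)
 68  010101010010→0 (0)
 69  101010100100→1 (0)
 70  010101001000→0 (1)
 71  101010010001→1 (0)
 72  010100100010→0 (1)
 73  101001000101→1 (0)
 74  010010001010→0 (1)
 75  100100010101→1 (0)
 76  001000101010→0 (0)
 77  010001010100→0 (0)
 78  100010101000→1 (1)
 79  000101010001→0 (1)
 80  001010100011→0 (0)
 81  010101000110→0 (0)
 82  101010001100→1 (0)
 83  010100011000→0 (1)
 84  101000110001→1 (1)
 85  010001100011→0 (0)
 86  100011000110→1 (1)
 87  000110001101→0 (0)
 88  001100011010→0 (1)
 89  011000110101→0 (0)
 90  110001101010→1 (1)
 91  100011010101→1 (0)
 92  000110101010→0 (0)
 93  001101010100→0 (0)
 94  011010101000→0 (0)
 95  110101010000→1 (1)
 96  101010100001→1 (1)
 97  010101000011→0 (1)
 98  101010000111→1 (0)
 99  010100001110→0 (1)
100  101000011101→1 (1)
101  010000111011→0 (1)
102  100001110111→1 (1)
103  000011101111→0 (1)
104  000111011111→0 (0)
105  001110111110→0 (0)
106  011101111100→0 (0)
107  111011111000→1 (1)

111001100100001001110011011010000001101001110101110010001010011110110101010100100010101000110001101010100001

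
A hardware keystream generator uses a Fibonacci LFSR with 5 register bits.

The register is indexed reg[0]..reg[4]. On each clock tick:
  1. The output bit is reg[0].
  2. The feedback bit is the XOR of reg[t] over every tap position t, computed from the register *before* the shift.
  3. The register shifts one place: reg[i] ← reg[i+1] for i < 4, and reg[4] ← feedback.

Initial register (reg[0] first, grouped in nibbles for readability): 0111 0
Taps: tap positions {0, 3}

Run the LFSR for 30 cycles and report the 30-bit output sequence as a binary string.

k : reg_k → out_k, fb_k
0: 01110 → 0, fb=1
1: 11101 → 1, fb=1
2: 11011 → 1, fb=0
3: 10110 → 1, fb=0
4: 01100 → 0, fb=0
5: 11000 → 1, fb=1
6: 10001 → 1, fb=1
7: 00011 → 0, fb=1
8: 00111 → 0, fb=1
9: 01111 → 0, fb=1
10: 11111 → 1, fb=0
11: 11110 → 1, fb=0
12: 11100 → 1, fb=1
13: 11001 → 1, fb=1
14: 10011 → 1, fb=0
15: 00110 → 0, fb=1
16: 01101 → 0, fb=0
17: 11010 → 1, fb=0
18: 10100 → 1, fb=1
19: 01001 → 0, fb=0
20: 10010 → 1, fb=0
21: 00100 → 0, fb=0
22: 01000 → 0, fb=0
23: 10000 → 1, fb=1
24: 00001 → 0, fb=0
25: 00010 → 0, fb=1
26: 00101 → 0, fb=0
27: 01010 → 0, fb=1
28: 10101 → 1, fb=1
29: 01011 → 0, fb=1

011101100011111001101001000010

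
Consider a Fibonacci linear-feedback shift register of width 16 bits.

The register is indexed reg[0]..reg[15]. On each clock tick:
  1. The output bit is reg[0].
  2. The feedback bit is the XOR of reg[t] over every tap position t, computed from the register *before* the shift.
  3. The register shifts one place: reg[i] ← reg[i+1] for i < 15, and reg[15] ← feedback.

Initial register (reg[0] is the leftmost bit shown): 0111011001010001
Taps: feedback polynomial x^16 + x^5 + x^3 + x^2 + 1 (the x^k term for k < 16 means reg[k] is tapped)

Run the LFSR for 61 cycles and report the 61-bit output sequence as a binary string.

step | reg (before) | out | fb
   0 | 0111011001010001 | 0 | 1
   1 | 1110110010100011 | 1 | 1
   2 | 1101100101000111 | 1 | 0
   3 | 1011001010001110 | 1 | 1
   4 | 0110010100011101 | 0 | 0
   5 | 1100101000111010 | 1 | 1
   6 | 1001010001110101 | 1 | 1
   7 | 0010100011101011 | 0 | 1
   8 | 0101000111010111 | 0 | 1
   9 | 1010001110101111 | 1 | 0
  10 | 0100011101011110 | 0 | 1
  11 | 1000111010111101 | 1 | 0
  12 | 0001110101111010 | 0 | 0
  13 | 0011101011110100 | 0 | 0
  14 | 0111010111101000 | 0 | 1
  15 | 1110101111010001 | 1 | 0
  16 | 1101011110100010 | 1 | 1
  17 | 1010111101000101 | 1 | 1
  18 | 0101111010001011 | 0 | 0
  19 | 1011110100010110 | 1 | 0
  20 | 0111101000101100 | 0 | 0
  21 | 1111010001011000 | 1 | 0
  22 | 1110100010110000 | 1 | 0
  23 | 1101000101100000 | 1 | 0
  24 | 1010001011000000 | 1 | 0
  25 | 0100010110000000 | 0 | 1
  26 | 1000101100000001 | 1 | 1
  27 | 0001011000000011 | 0 | 0
  28 | 0010110000000110 | 0 | 0
  29 | 0101100000001100 | 0 | 1
  30 | 1011000000011001 | 1 | 1
  31 | 0110000000110011 | 0 | 1
  32 | 1100000001100111 | 1 | 1
  33 | 1000000011001111 | 1 | 1
  34 | 0000000110011111 | 0 | 0
  35 | 0000001100111110 | 0 | 0
  36 | 0000011001111100 | 0 | 1
  37 | 0000110011111001 | 0 | 1
  38 | 0001100111110011 | 0 | 1
  39 | 0011001111100111 | 0 | 0
  40 | 0110011111001110 | 0 | 0
  41 | 1100111110011100 | 1 | 0
  42 | 1001111100111000 | 1 | 1
  43 | 0011111001110001 | 0 | 1
  44 | 0111110011100011 | 0 | 1
  45 | 1111100111000111 | 1 | 1
  46 | 1111001110001111 | 1 | 1
  47 | 1110011100011111 | 1 | 1
  48 | 1100111000111111 | 1 | 0
  49 | 1001110001111110 | 1 | 1
  50 | 0011100011111101 | 0 | 0
  51 | 0111000111111010 | 0 | 0
  52 | 1110001111110100 | 1 | 0
  53 | 1100011111101000 | 1 | 0
  54 | 1000111111010000 | 1 | 0
  55 | 0001111110100000 | 0 | 0
  56 | 0011111101000000 | 0 | 1
  57 | 0111111010000001 | 0 | 1
  58 | 1111110100000011 | 1 | 0
  59 | 1111101000000110 | 1 | 1
  60 | 1111010000001101 | 1 | 0

0111011001010001110101111010001011000000011001111100111000111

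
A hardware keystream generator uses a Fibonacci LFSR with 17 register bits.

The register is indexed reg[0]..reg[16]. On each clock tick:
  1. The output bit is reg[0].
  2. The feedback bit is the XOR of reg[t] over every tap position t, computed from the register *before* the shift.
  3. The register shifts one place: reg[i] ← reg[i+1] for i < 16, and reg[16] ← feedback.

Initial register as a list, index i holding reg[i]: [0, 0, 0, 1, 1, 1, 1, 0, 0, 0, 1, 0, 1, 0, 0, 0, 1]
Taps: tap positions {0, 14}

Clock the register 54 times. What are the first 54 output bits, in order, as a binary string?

k : reg_k → out_k, fb_k
0: 00011110001010001 → 0, fb=0
1: 00111100010100010 → 0, fb=0
2: 01111000101000100 → 0, fb=1
3: 11110001010001001 → 1, fb=1
4: 11100010100010011 → 1, fb=1
5: 11000101000100111 → 1, fb=0
6: 10001010001001110 → 1, fb=0
7: 00010100010011100 → 0, fb=1
8: 00101000100111001 → 0, fb=0
9: 01010001001110010 → 0, fb=0
10: 10100010011100100 → 1, fb=0
11: 01000100111001000 → 0, fb=0
12: 10001001110010000 → 1, fb=1
13: 00010011100100001 → 0, fb=0
14: 00100111001000010 → 0, fb=0
15: 01001110010000100 → 0, fb=1
16: 10011100100001001 → 1, fb=1
17: 00111001000010011 → 0, fb=0
18: 01110010000100110 → 0, fb=1
19: 11100100001001101 → 1, fb=0
20: 11001000010011010 → 1, fb=1
21: 10010000100110101 → 1, fb=0
22: 00100001001101010 → 0, fb=0
23: 01000010011010100 → 0, fb=1
24: 10000100110101001 → 1, fb=1
25: 00001001101010011 → 0, fb=0
26: 00010011010100110 → 0, fb=1
27: 00100110101001101 → 0, fb=1
28: 01001101010011011 → 0, fb=0
29: 10011010100110110 → 1, fb=0
30: 00110101001101100 → 0, fb=1
31: 01101010011011001 → 0, fb=0
32: 11010100110110010 → 1, fb=1
33: 10101001101100101 → 1, fb=0
34: 01010011011001010 → 0, fb=0
35: 10100110110010100 → 1, fb=0
36: 01001101100101000 → 0, fb=0
37: 10011011001010000 → 1, fb=1
38: 00110110010100001 → 0, fb=0
39: 01101100101000010 → 0, fb=0
40: 11011001010000100 → 1, fb=0
41: 10110010100001000 → 1, fb=1
42: 01100101000010001 → 0, fb=0
43: 11001010000100010 → 1, fb=1
44: 10010100001000101 → 1, fb=0
45: 00101000010001010 → 0, fb=0
46: 01010000100010100 → 0, fb=1
47: 10100001000101001 → 1, fb=1
48: 01000010001010011 → 0, fb=0
49: 10000100010100110 → 1, fb=0
50: 00001000101001100 → 0, fb=1
51: 00010001010011001 → 0, fb=0
52: 00100010100110010 → 0, fb=0
53: 01000101001100100 → 0, fb=1

000111100010100010011100100001001101010011011001010000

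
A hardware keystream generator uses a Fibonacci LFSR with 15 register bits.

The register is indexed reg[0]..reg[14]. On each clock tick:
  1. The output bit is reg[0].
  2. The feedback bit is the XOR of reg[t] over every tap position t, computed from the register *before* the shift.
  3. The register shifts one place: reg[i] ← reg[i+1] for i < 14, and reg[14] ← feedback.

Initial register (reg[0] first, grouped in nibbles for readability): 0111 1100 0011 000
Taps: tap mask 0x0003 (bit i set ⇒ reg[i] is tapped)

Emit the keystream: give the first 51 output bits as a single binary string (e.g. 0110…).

011111000011000100001000101001100011001111010100101

step | reg (before) | out | fb
   0 | 011111000011000 | 0 | 1
   1 | 111110000110001 | 1 | 0
   2 | 111100001100010 | 1 | 0
   3 | 111000011000100 | 1 | 0
   4 | 110000110001000 | 1 | 0
   5 | 100001100010000 | 1 | 1
   6 | 000011000100001 | 0 | 0
   7 | 000110001000010 | 0 | 0
   8 | 001100010000100 | 0 | 0
   9 | 011000100001000 | 0 | 1
  10 | 110001000010001 | 1 | 0
  11 | 100010000100010 | 1 | 1
  12 | 000100001000101 | 0 | 0
  13 | 001000010001010 | 0 | 0
  14 | 010000100010100 | 0 | 1
  15 | 100001000101001 | 1 | 1
  16 | 000010001010011 | 0 | 0
  17 | 000100010100110 | 0 | 0
  18 | 001000101001100 | 0 | 0
  19 | 010001010011000 | 0 | 1
  20 | 100010100110001 | 1 | 1
  21 | 000101001100011 | 0 | 0
  22 | 001010011000110 | 0 | 0
  23 | 010100110001100 | 0 | 1
  24 | 101001100011001 | 1 | 1
  25 | 010011000110011 | 0 | 1
  26 | 100110001100111 | 1 | 1
  27 | 001100011001111 | 0 | 0
  28 | 011000110011110 | 0 | 1
  29 | 110001100111101 | 1 | 0
  30 | 100011001111010 | 1 | 1
  31 | 000110011110101 | 0 | 0
  32 | 001100111101010 | 0 | 0
  33 | 011001111010100 | 0 | 1
  34 | 110011110101001 | 1 | 0
  35 | 100111101010010 | 1 | 1
  36 | 001111010100101 | 0 | 0
  37 | 011110101001010 | 0 | 1
  38 | 111101010010101 | 1 | 0
  39 | 111010100101010 | 1 | 0
  40 | 110101001010100 | 1 | 0
  41 | 101010010101000 | 1 | 1
  42 | 010100101010001 | 0 | 1
  43 | 101001010100011 | 1 | 1
  44 | 010010101000111 | 0 | 1
  45 | 100101010001111 | 1 | 1
  46 | 001010100011111 | 0 | 0
  47 | 010101000111110 | 0 | 1
  48 | 101010001111101 | 1 | 1
  49 | 010100011111011 | 0 | 1
  50 | 101000111110111 | 1 | 1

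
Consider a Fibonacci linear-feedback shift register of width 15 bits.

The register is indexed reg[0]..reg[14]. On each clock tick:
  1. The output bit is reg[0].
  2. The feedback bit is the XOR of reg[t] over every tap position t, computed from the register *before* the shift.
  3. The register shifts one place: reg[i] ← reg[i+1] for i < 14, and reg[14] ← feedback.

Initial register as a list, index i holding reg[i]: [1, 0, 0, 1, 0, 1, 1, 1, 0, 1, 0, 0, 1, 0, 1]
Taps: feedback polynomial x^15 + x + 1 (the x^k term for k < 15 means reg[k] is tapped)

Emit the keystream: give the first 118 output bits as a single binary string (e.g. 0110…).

1001011101001011011100111011101100101001100110101111010101011110001111111100010010000000100110110000001101011010000010

tick  register→output (feedback)
  0  100101110100101→1 (1)
  1  001011101001011→0 (0)
  2  010111010010110→0 (1)
  3  101110100101101→1 (1)
  4  011101001011011→0 (1)
  5  111010010110111→1 (0)
  6  110100101101110→1 (0)
  7  101001011011100→1 (1)
  8  010010110111001→0 (1)
  9  100101101110011→1 (1)
 10  001011011100111→0 (0)
 11  010110111001110→0 (1)
 12  101101110011101→1 (1)
 13  011011100111011→0 (1)
 14  110111001110111→1 (0)
 15  101110011101110→1 (1)
 16  011100111011101→0 (1)
 17  111001110111011→1 (0)
 18  110011101110110→1 (0)
 19  100111011101100→1 (1)
 20  001110111011001→0 (0)
 21  011101110110010→0 (1)
 22  111011101100101→1 (0)
 23  110111011001010→1 (0)
 24  101110110010100→1 (1)
 25  011101100101001→0 (1)
 26  111011001010011→1 (0)
 27  110110010100110→1 (0)
 28  101100101001100→1 (1)
 29  011001010011001→0 (1)
 30  110010100110011→1 (0)
 31  100101001100110→1 (1)
 32  001010011001101→0 (0)
 33  010100110011010→0 (1)
 34  101001100110101→1 (1)
 35  010011001101011→0 (1)
 36  100110011010111→1 (1)
 37  001100110101111→0 (0)
 38  011001101011110→0 (1)
 39  110011010111101→1 (0)
 40  100110101111010→1 (1)
 41  001101011110101→0 (0)
 42  011010111101010→0 (1)
 43  110101111010101→1 (0)
 44  101011110101010→1 (1)
 45  010111101010101→0 (1)
 46  101111010101011→1 (1)
 47  011110101010111→0 (1)
 48  111101010101111→1 (0)
 49  111010101011110→1 (0)
 50  110101010111100→1 (0)
 51  101010101111000→1 (1)
 52  010101011110001→0 (1)
 53  101010111100011→1 (1)
 54  010101111000111→0 (1)
 55  101011110001111→1 (1)
 56  010111100011111→0 (1)
 57  101111000111111→1 (1)
 58  011110001111111→0 (1)
 59  111100011111111→1 (0)
 60  111000111111110→1 (0)
 61  110001111111100→1 (0)
 62  100011111111000→1 (1)
 63  000111111110001→0 (0)
 64  001111111100010→0 (0)
 65  011111111000100→0 (1)
 66  111111110001001→1 (0)
 67  111111100010010→1 (0)
 68  111111000100100→1 (0)
 69  111110001001000→1 (0)
 70  111100010010000→1 (0)
 71  111000100100000→1 (0)
 72  110001001000000→1 (0)
 73  100010010000000→1 (1)
 74  000100100000001→0 (0)
 75  001001000000010→0 (0)
 76  010010000000100→0 (1)
 77  100100000001001→1 (1)
 78  001000000010011→0 (0)
 79  010000000100110→0 (1)
 80  100000001001101→1 (1)
 81  000000010011011→0 (0)
 82  000000100110110→0 (0)
 83  000001001101100→0 (0)
 84  000010011011000→0 (0)
 85  000100110110000→0 (0)
 86  001001101100000→0 (0)
 87  010011011000000→0 (1)
 88  100110110000001→1 (1)
 89  001101100000011→0 (0)
 90  011011000000110→0 (1)
 91  110110000001101→1 (0)
 92  101100000011010→1 (1)
 93  011000000110101→0 (1)
 94  110000001101011→1 (0)
 95  100000011010110→1 (1)
 96  000000110101101→0 (0)
 97  000001101011010→0 (0)
 98  000011010110100→0 (0)
 99  000110101101000→0 (0)
100  001101011010000→0 (0)
101  011010110100000→0 (1)
102  110101101000001→1 (0)
103  101011010000010→1 (1)
104  010110100000101→0 (1)
105  101101000001011→1 (1)
106  011010000010111→0 (1)
107  110100000101111→1 (0)
108  101000001011110→1 (1)
109  010000010111101→0 (1)
110  100000101111011→1 (1)
111  000001011110111→0 (0)
112  000010111101110→0 (0)
113  000101111011100→0 (0)
114  001011110111000→0 (0)
115  010111101110000→0 (1)
116  101111011100001→1 (1)
117  011110111000011→0 (1)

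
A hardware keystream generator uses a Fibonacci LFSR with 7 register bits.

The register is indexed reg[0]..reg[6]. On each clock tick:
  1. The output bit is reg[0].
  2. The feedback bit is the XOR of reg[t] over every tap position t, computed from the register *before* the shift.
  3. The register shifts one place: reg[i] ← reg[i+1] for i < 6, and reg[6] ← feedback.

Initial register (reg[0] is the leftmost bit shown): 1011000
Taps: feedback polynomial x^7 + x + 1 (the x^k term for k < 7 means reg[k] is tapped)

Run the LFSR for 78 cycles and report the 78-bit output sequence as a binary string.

k : reg_k → out_k, fb_k
0: 1011000 → 1, fb=1
1: 0110001 → 0, fb=1
2: 1100011 → 1, fb=0
3: 1000110 → 1, fb=1
4: 0001101 → 0, fb=0
5: 0011010 → 0, fb=0
6: 0110100 → 0, fb=1
7: 1101001 → 1, fb=0
8: 1010010 → 1, fb=1
9: 0100101 → 0, fb=1
10: 1001011 → 1, fb=1
11: 0010111 → 0, fb=0
12: 0101110 → 0, fb=1
13: 1011101 → 1, fb=1
14: 0111011 → 0, fb=1
15: 1110111 → 1, fb=0
16: 1101110 → 1, fb=0
17: 1011100 → 1, fb=1
18: 0111001 → 0, fb=1
19: 1110011 → 1, fb=0
20: 1100110 → 1, fb=0
21: 1001100 → 1, fb=1
22: 0011001 → 0, fb=0
23: 0110010 → 0, fb=1
24: 1100101 → 1, fb=0
25: 1001010 → 1, fb=1
26: 0010101 → 0, fb=0
27: 0101010 → 0, fb=1
28: 1010101 → 1, fb=1
29: 0101011 → 0, fb=1
30: 1010111 → 1, fb=1
31: 0101111 → 0, fb=1
32: 1011111 → 1, fb=1
33: 0111111 → 0, fb=1
34: 1111111 → 1, fb=0
35: 1111110 → 1, fb=0
36: 1111100 → 1, fb=0
37: 1111000 → 1, fb=0
38: 1110000 → 1, fb=0
39: 1100000 → 1, fb=0
40: 1000000 → 1, fb=1
41: 0000001 → 0, fb=0
42: 0000010 → 0, fb=0
43: 0000100 → 0, fb=0
44: 0001000 → 0, fb=0
45: 0010000 → 0, fb=0
46: 0100000 → 0, fb=1
47: 1000001 → 1, fb=1
48: 0000011 → 0, fb=0
49: 0000110 → 0, fb=0
50: 0001100 → 0, fb=0
51: 0011000 → 0, fb=0
52: 0110000 → 0, fb=1
53: 1100001 → 1, fb=0
54: 1000010 → 1, fb=1
55: 0000101 → 0, fb=0
56: 0001010 → 0, fb=0
57: 0010100 → 0, fb=0
58: 0101000 → 0, fb=1
59: 1010001 → 1, fb=1
60: 0100011 → 0, fb=1
61: 1000111 → 1, fb=1
62: 0001111 → 0, fb=0
63: 0011110 → 0, fb=0
64: 0111100 → 0, fb=1
65: 1111001 → 1, fb=0
66: 1110010 → 1, fb=0
67: 1100100 → 1, fb=0
68: 1001000 → 1, fb=1
69: 0010001 → 0, fb=0
70: 0100010 → 0, fb=1
71: 1000101 → 1, fb=1
72: 0001011 → 0, fb=0
73: 0010110 → 0, fb=0
74: 0101100 → 0, fb=1
75: 1011001 → 1, fb=1
76: 0110011 → 0, fb=1
77: 1100111 → 1, fb=0

101100011010010111011100110010101011111110000001000001100001010001111001000101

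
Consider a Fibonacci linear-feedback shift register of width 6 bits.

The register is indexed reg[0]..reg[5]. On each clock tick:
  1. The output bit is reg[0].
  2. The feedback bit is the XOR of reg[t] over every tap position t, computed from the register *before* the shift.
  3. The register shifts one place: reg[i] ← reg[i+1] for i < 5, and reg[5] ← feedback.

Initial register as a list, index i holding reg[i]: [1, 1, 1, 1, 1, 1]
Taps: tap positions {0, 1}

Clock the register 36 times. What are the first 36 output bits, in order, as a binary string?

111111000001000011000101001111010001

step | reg (before) | out | fb
   0 | 111111 | 1 | 0
   1 | 111110 | 1 | 0
   2 | 111100 | 1 | 0
   3 | 111000 | 1 | 0
   4 | 110000 | 1 | 0
   5 | 100000 | 1 | 1
   6 | 000001 | 0 | 0
   7 | 000010 | 0 | 0
   8 | 000100 | 0 | 0
   9 | 001000 | 0 | 0
  10 | 010000 | 0 | 1
  11 | 100001 | 1 | 1
  12 | 000011 | 0 | 0
  13 | 000110 | 0 | 0
  14 | 001100 | 0 | 0
  15 | 011000 | 0 | 1
  16 | 110001 | 1 | 0
  17 | 100010 | 1 | 1
  18 | 000101 | 0 | 0
  19 | 001010 | 0 | 0
  20 | 010100 | 0 | 1
  21 | 101001 | 1 | 1
  22 | 010011 | 0 | 1
  23 | 100111 | 1 | 1
  24 | 001111 | 0 | 0
  25 | 011110 | 0 | 1
  26 | 111101 | 1 | 0
  27 | 111010 | 1 | 0
  28 | 110100 | 1 | 0
  29 | 101000 | 1 | 1
  30 | 010001 | 0 | 1
  31 | 100011 | 1 | 1
  32 | 000111 | 0 | 0
  33 | 001110 | 0 | 0
  34 | 011100 | 0 | 1
  35 | 111001 | 1 | 0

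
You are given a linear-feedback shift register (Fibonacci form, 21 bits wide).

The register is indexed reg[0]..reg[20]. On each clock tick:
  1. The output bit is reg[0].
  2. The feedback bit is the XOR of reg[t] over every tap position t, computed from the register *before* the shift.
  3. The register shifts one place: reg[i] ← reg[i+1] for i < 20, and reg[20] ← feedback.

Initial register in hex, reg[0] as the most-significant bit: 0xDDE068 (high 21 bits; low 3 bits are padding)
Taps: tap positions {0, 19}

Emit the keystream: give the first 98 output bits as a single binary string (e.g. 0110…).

step | reg (before) | out | fb
   0 | 110111011110000001101 | 1 | 1
   1 | 101110111100000011011 | 1 | 0
   2 | 011101111000000110110 | 0 | 1
   3 | 111011110000001101101 | 1 | 1
   4 | 110111100000011011011 | 1 | 0
   5 | 101111000000110110110 | 1 | 0
   6 | 011110000001101101100 | 0 | 0
   7 | 111100000011011011000 | 1 | 1
   8 | 111000000110110110001 | 1 | 1
   9 | 110000001101101100011 | 1 | 0
  10 | 100000011011011000110 | 1 | 0
  11 | 000000110110110001100 | 0 | 0
  12 | 000001101101100011000 | 0 | 0
  13 | 000011011011000110000 | 0 | 0
  14 | 000110110110001100000 | 0 | 0
  15 | 001101101100011000000 | 0 | 0
  16 | 011011011000110000000 | 0 | 0
  17 | 110110110001100000000 | 1 | 1
  18 | 101101100011000000001 | 1 | 1
  19 | 011011000110000000011 | 0 | 1
  20 | 110110001100000000111 | 1 | 0
  21 | 101100011000000001110 | 1 | 0
  22 | 011000110000000011100 | 0 | 0
  23 | 110001100000000111000 | 1 | 1
  24 | 100011000000001110001 | 1 | 1
  25 | 000110000000011100011 | 0 | 1
  26 | 001100000000111000111 | 0 | 1
  27 | 011000000001110001111 | 0 | 1
  28 | 110000000011100011111 | 1 | 0
  29 | 100000000111000111110 | 1 | 0
  30 | 000000001110001111100 | 0 | 0
  31 | 000000011100011111000 | 0 | 0
  32 | 000000111000111110000 | 0 | 0
  33 | 000001110001111100000 | 0 | 0
  34 | 000011100011111000000 | 0 | 0
  35 | 000111000111110000000 | 0 | 0
  36 | 001110001111100000000 | 0 | 0
  37 | 011100011111000000000 | 0 | 0
  38 | 111000111110000000000 | 1 | 1
  39 | 110001111100000000001 | 1 | 1
  40 | 100011111000000000011 | 1 | 0
  41 | 000111110000000000110 | 0 | 1
  42 | 001111100000000001101 | 0 | 0
  43 | 011111000000000011010 | 0 | 1
  44 | 111110000000000110101 | 1 | 1
  45 | 111100000000001101011 | 1 | 0
  46 | 111000000000011010110 | 1 | 0
  47 | 110000000000110101100 | 1 | 1
  48 | 100000000001101011001 | 1 | 1
  49 | 000000000011010110011 | 0 | 1
  50 | 000000000110101100111 | 0 | 1
  51 | 000000001101011001111 | 0 | 1
  52 | 000000011010110011111 | 0 | 1
  53 | 000000110101100111111 | 0 | 1
  54 | 000001101011001111111 | 0 | 1
  55 | 000011010110011111111 | 0 | 1
  56 | 000110101100111111111 | 0 | 1
  57 | 001101011001111111111 | 0 | 1
  58 | 011010110011111111111 | 0 | 1
  59 | 110101100111111111111 | 1 | 0
  60 | 101011001111111111110 | 1 | 0
  61 | 010110011111111111100 | 0 | 0
  62 | 101100111111111111000 | 1 | 1
  63 | 011001111111111110001 | 0 | 0
  64 | 110011111111111100010 | 1 | 0
  65 | 100111111111111000100 | 1 | 1
  66 | 001111111111110001001 | 0 | 0
  67 | 011111111111100010010 | 0 | 1
  68 | 111111111111000100101 | 1 | 1
  69 | 111111111110001001011 | 1 | 0
  70 | 111111111100010010110 | 1 | 0
  71 | 111111111000100101100 | 1 | 1
  72 | 111111110001001011001 | 1 | 1
  73 | 111111100010010110011 | 1 | 0
  74 | 111111000100101100110 | 1 | 0
  75 | 111110001001011001100 | 1 | 1
  76 | 111100010010110011001 | 1 | 1
  77 | 111000100101100110011 | 1 | 0
  78 | 110001001011001100110 | 1 | 0
  79 | 100010010110011001100 | 1 | 1
  80 | 000100101100110011001 | 0 | 0
  81 | 001001011001100110010 | 0 | 1
  82 | 010010110011001100101 | 0 | 0
  83 | 100101100110011001010 | 1 | 0
  84 | 001011001100110010100 | 0 | 0
  85 | 010110011001100101000 | 0 | 0
  86 | 101100110011001010000 | 1 | 1
  87 | 011001100110010100001 | 0 | 0
  88 | 110011001100101000010 | 1 | 0
  89 | 100110011001010000100 | 1 | 1
  90 | 001100110010100001001 | 0 | 0
  91 | 011001100101000010010 | 0 | 1
  92 | 110011001010000100101 | 1 | 1
  93 | 100110010100001001011 | 1 | 0
  94 | 001100101000010010110 | 0 | 1
  95 | 011001010000100101101 | 0 | 0
  96 | 110010100001001011010 | 1 | 0
  97 | 100101000010010110100 | 1 | 1

11011101111000000110110110001100000000111000111110000000000110101100111111111111000100101100110011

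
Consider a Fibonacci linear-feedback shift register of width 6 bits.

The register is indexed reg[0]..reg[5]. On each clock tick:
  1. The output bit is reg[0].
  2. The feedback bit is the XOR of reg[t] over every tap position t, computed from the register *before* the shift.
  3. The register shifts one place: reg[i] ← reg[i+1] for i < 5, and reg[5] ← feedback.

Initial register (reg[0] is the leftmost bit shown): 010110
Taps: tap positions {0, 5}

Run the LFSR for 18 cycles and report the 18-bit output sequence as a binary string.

010110011011101101

k : reg_k → out_k, fb_k
0: 010110 → 0, fb=0
1: 101100 → 1, fb=1
2: 011001 → 0, fb=1
3: 110011 → 1, fb=0
4: 100110 → 1, fb=1
5: 001101 → 0, fb=1
6: 011011 → 0, fb=1
7: 110111 → 1, fb=0
8: 101110 → 1, fb=1
9: 011101 → 0, fb=1
10: 111011 → 1, fb=0
11: 110110 → 1, fb=1
12: 101101 → 1, fb=0
13: 011010 → 0, fb=0
14: 110100 → 1, fb=1
15: 101001 → 1, fb=0
16: 010010 → 0, fb=0
17: 100100 → 1, fb=1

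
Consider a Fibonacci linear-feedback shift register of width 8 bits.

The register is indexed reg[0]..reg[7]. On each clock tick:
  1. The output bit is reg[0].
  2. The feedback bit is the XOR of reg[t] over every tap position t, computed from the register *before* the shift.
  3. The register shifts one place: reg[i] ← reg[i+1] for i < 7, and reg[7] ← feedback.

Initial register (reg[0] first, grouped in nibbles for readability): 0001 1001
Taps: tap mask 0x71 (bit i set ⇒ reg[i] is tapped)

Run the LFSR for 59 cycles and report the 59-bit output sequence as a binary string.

k : reg_k → out_k, fb_k
0: 00011001 → 0, fb=1
1: 00110011 → 0, fb=1
2: 01100111 → 0, fb=0
3: 11001110 → 1, fb=0
4: 10011100 → 1, fb=1
5: 00111001 → 0, fb=1
6: 01110011 → 0, fb=1
7: 11100111 → 1, fb=1
8: 11001111 → 1, fb=0
9: 10011110 → 1, fb=0
10: 00111100 → 0, fb=0
11: 01111000 → 0, fb=1
12: 11110001 → 1, fb=1
13: 11100011 → 1, fb=0
14: 11000110 → 1, fb=1
15: 10001101 → 1, fb=1
16: 00011011 → 0, fb=0
17: 00110110 → 0, fb=0
18: 01101100 → 0, fb=0
19: 11011000 → 1, fb=0
20: 10110000 → 1, fb=1
21: 01100001 → 0, fb=0
22: 11000010 → 1, fb=0
23: 10000100 → 1, fb=0
24: 00001000 → 0, fb=1
25: 00010001 → 0, fb=0
26: 00100010 → 0, fb=1
27: 01000101 → 0, fb=1
28: 10001011 → 1, fb=1
29: 00010111 → 0, fb=0
30: 00101110 → 0, fb=1
31: 01011101 → 0, fb=0
32: 10111010 → 1, fb=1
33: 01110101 → 0, fb=1
34: 11101011 → 1, fb=1
35: 11010111 → 1, fb=1
36: 10101111 → 1, fb=0
37: 01011110 → 0, fb=1
38: 10111101 → 1, fb=1
39: 01111011 → 0, fb=0
40: 11110110 → 1, fb=1
41: 11101101 → 1, fb=1
42: 11011011 → 1, fb=1
43: 10110111 → 1, fb=1
44: 01101111 → 0, fb=1
45: 11011111 → 1, fb=0
46: 10111110 → 1, fb=0
47: 01111100 → 0, fb=0
48: 11111000 → 1, fb=0
49: 11110000 → 1, fb=1
50: 11100001 → 1, fb=1
51: 11000011 → 1, fb=0
52: 10000110 → 1, fb=1
53: 00001101 → 0, fb=0
54: 00011010 → 0, fb=0
55: 00110100 → 0, fb=1
56: 01101001 → 0, fb=1
57: 11010011 → 1, fb=0
58: 10100110 → 1, fb=1

00011001110011110001101100001000101110101111011011111000011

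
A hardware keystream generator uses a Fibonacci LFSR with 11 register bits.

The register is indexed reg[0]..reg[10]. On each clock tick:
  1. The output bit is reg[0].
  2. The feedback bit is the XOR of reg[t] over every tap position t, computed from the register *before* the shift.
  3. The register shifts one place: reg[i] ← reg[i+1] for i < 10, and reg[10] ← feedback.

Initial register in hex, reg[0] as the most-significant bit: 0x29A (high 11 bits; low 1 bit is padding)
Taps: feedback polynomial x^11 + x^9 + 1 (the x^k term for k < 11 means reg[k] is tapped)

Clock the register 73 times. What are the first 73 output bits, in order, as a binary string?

0010100110101110100100011011110101101100100011100001010011111101111001100

tick  register→output (feedback)
  0  00101001101→0 (0)
  1  01010011010→0 (1)
  2  10100110101→1 (1)
  3  01001101011→0 (1)
  4  10011010111→1 (0)
  5  00110101110→0 (1)
  6  01101011101→0 (0)
  7  11010111010→1 (0)
  8  10101110100→1 (1)
  9  01011101001→0 (0)
 10  10111010010→1 (0)
 11  01110100100→0 (0)
 12  11101001000→1 (1)
 13  11010010001→1 (1)
 14  10100100011→1 (0)
 15  01001000110→0 (1)
 16  10010001101→1 (1)
 17  00100011011→0 (1)
 18  01000110111→0 (1)
 19  10001101111→1 (0)
 20  00011011110→0 (1)
 21  00110111101→0 (0)
 22  01101111010→0 (1)
 23  11011110101→1 (1)
 24  10111101011→1 (0)
 25  01111010110→0 (1)
 26  11110101101→1 (1)
 27  11101011011→1 (0)
 28  11010110110→1 (0)
 29  10101101100→1 (1)
 30  01011011001→0 (0)
 31  10110110010→1 (0)
 32  01101100100→0 (0)
 33  11011001000→1 (1)
 34  10110010001→1 (1)
 35  01100100011→0 (1)
 36  11001000111→1 (0)
 37  10010001110→1 (0)
 38  00100011100→0 (0)
 39  01000111000→0 (0)
 40  10001110000→1 (1)
 41  00011100001→0 (0)
 42  00111000010→0 (1)
 43  01110000101→0 (0)
 44  11100001010→1 (0)
 45  11000010100→1 (1)
 46  10000101001→1 (1)
 47  00001010011→0 (1)
 48  00010100111→0 (1)
 49  00101001111→0 (1)
 50  01010011111→0 (1)
 51  10100111111→1 (0)
 52  01001111110→0 (1)
 53  10011111101→1 (1)
 54  00111111011→0 (1)
 55  01111110111→0 (1)
 56  11111101111→1 (0)
 57  11111011110→1 (0)
 58  11110111100→1 (1)
 59  11101111001→1 (1)
 60  11011110011→1 (0)
 61  10111100110→1 (0)
 62  01111001100→0 (0)
 63  11110011000→1 (1)
 64  11100110001→1 (1)
 65  11001100011→1 (0)
 66  10011000110→1 (0)
 67  00110001100→0 (0)
 68  01100011000→0 (0)
 69  11000110000→1 (1)
 70  10001100001→1 (1)
 71  00011000011→0 (1)
 72  00110000111→0 (1)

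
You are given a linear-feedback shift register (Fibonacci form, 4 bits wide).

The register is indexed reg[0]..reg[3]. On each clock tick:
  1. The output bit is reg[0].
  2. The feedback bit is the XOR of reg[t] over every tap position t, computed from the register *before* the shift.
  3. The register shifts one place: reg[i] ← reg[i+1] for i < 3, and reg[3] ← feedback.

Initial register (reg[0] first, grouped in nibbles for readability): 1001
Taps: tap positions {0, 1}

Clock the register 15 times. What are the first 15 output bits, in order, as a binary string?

100110101111000

tick  register→output (feedback)
  0  1001→1 (1)
  1  0011→0 (0)
  2  0110→0 (1)
  3  1101→1 (0)
  4  1010→1 (1)
  5  0101→0 (1)
  6  1011→1 (1)
  7  0111→0 (1)
  8  1111→1 (0)
  9  1110→1 (0)
 10  1100→1 (0)
 11  1000→1 (1)
 12  0001→0 (0)
 13  0010→0 (0)
 14  0100→0 (1)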